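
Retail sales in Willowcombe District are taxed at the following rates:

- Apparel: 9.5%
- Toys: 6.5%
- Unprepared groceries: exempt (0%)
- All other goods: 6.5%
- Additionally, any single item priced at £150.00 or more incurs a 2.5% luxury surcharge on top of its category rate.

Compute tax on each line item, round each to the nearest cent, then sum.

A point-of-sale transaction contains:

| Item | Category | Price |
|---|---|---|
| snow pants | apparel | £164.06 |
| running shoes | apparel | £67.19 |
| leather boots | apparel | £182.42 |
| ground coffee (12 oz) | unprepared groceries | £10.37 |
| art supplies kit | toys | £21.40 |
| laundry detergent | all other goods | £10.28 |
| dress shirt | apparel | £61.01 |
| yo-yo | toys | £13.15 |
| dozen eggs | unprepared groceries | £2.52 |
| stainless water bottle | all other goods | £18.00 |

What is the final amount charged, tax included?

£608.24

Snow pants £164.06: apparel → 9.5% + 2.5% surcharge = 12% → £19.69
Running shoes £67.19: apparel → 9.5% → £6.38
Leather boots £182.42: apparel → 9.5% + 2.5% surcharge = 12% → £21.89
Ground coffee (12 oz) £10.37: unprepared groceries → 0% → £0.00
Art supplies kit £21.40: toys → 6.5% → £1.39
Laundry detergent £10.28: all other goods → 6.5% → £0.67
Dress shirt £61.01: apparel → 9.5% → £5.80
Yo-yo £13.15: toys → 6.5% → £0.85
Dozen eggs £2.52: unprepared groceries → 0% → £0.00
Stainless water bottle £18.00: all other goods → 6.5% → £1.17
Subtotal = £550.40; tax = £57.84; total due = £608.24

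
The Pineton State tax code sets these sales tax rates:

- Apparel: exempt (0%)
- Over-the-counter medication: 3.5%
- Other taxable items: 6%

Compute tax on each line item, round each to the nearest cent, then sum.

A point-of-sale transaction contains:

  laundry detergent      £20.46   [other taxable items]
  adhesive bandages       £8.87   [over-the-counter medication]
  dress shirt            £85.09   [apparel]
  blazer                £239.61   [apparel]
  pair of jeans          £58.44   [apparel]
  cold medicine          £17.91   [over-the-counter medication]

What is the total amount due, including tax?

£432.55

Laundry detergent £20.46: other taxable items → 6% → £1.23
Adhesive bandages £8.87: over-the-counter medication → 3.5% → £0.31
Dress shirt £85.09: apparel → 0% → £0.00
Blazer £239.61: apparel → 0% → £0.00
Pair of jeans £58.44: apparel → 0% → £0.00
Cold medicine £17.91: over-the-counter medication → 3.5% → £0.63
Subtotal = £430.38; tax = £2.17; total due = £432.55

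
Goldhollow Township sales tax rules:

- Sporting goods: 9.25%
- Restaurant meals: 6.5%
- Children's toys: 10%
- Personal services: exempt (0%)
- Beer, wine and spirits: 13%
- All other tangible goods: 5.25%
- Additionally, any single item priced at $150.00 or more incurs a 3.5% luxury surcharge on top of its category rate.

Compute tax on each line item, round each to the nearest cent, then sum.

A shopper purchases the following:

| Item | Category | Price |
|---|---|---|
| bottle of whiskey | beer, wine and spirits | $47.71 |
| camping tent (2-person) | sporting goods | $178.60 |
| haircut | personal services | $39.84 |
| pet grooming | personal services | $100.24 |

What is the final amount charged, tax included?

Bottle of whiskey $47.71: beer, wine and spirits → 13% → $6.20
Camping tent (2-person) $178.60: sporting goods → 9.25% + 3.5% surcharge = 12.75% → $22.77
Haircut $39.84: personal services → 0% → $0.00
Pet grooming $100.24: personal services → 0% → $0.00
Subtotal = $366.39; tax = $28.97; total due = $395.36

$395.36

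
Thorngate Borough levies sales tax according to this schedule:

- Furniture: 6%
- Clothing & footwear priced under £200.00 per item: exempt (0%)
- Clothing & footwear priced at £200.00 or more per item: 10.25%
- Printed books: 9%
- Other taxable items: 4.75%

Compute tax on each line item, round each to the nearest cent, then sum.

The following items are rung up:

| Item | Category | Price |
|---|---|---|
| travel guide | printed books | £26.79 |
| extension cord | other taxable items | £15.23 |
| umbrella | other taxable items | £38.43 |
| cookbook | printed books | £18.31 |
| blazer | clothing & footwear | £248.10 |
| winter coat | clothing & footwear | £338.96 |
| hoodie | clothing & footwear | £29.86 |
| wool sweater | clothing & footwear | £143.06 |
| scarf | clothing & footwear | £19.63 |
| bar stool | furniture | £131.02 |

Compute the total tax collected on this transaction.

Travel guide £26.79: printed books → 9% → £2.41
Extension cord £15.23: other taxable items → 4.75% → £0.72
Umbrella £38.43: other taxable items → 4.75% → £1.83
Cookbook £18.31: printed books → 9% → £1.65
Blazer £248.10: clothing & footwear, £200.00 or more → 10.25% → £25.43
Winter coat £338.96: clothing & footwear, £200.00 or more → 10.25% → £34.74
Hoodie £29.86: clothing & footwear, under £200.00 → 0% → £0.00
Wool sweater £143.06: clothing & footwear, under £200.00 → 0% → £0.00
Scarf £19.63: clothing & footwear, under £200.00 → 0% → £0.00
Bar stool £131.02: furniture → 6% → £7.86
Total tax = £2.41 + £0.72 + £1.83 + £1.65 + £25.43 + £34.74 + £7.86 = £74.64

£74.64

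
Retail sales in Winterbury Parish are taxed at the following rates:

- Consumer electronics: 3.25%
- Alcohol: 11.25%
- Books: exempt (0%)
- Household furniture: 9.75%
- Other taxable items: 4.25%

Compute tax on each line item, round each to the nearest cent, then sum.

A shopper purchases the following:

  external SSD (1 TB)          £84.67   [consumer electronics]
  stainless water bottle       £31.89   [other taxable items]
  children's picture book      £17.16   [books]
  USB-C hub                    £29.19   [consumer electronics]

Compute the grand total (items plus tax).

£167.97

External SSD (1 TB) £84.67: consumer electronics → 3.25% → £2.75
Stainless water bottle £31.89: other taxable items → 4.25% → £1.36
Children's picture book £17.16: books → 0% → £0.00
USB-C hub £29.19: consumer electronics → 3.25% → £0.95
Subtotal = £162.91; tax = £5.06; total due = £167.97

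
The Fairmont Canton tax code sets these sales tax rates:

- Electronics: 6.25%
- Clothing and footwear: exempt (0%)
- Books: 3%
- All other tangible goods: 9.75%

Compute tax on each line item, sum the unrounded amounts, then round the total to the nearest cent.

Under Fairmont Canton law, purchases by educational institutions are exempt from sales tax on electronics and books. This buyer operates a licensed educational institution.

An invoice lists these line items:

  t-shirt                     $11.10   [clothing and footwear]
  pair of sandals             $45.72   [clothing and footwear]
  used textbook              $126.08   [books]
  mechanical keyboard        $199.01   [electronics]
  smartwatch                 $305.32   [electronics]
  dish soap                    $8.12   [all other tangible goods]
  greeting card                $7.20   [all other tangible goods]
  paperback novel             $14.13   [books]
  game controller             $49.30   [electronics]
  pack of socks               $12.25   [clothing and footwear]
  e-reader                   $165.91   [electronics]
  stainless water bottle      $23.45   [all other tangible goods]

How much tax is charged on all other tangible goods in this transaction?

Dish soap $8.12: all other tangible goods → 9.75% → $0.7917
Greeting card $7.20: all other tangible goods → 9.75% → $0.702
Stainless water bottle $23.45: all other tangible goods → 9.75% → $2.286375
Tax on all other tangible goods: unrounded sum = $3.780075 → $3.78

$3.78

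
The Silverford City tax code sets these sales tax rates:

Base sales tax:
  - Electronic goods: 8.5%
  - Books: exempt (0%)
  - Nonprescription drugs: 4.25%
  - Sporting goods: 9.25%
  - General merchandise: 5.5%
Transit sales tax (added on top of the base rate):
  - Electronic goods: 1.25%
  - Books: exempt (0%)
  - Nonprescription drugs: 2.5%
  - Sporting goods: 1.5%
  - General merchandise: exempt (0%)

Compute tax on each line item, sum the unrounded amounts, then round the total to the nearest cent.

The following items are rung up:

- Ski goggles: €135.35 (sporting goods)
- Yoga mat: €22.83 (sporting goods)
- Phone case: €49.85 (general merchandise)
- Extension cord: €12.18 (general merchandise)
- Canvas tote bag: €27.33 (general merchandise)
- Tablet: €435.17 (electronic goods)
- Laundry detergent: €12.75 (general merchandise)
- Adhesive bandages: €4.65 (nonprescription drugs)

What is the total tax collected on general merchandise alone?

€5.62

Phone case €49.85: general merchandise → 5.5% + 0% transit = 5.5% → €2.74175
Extension cord €12.18: general merchandise → 5.5% + 0% transit = 5.5% → €0.6699
Canvas tote bag €27.33: general merchandise → 5.5% + 0% transit = 5.5% → €1.50315
Laundry detergent €12.75: general merchandise → 5.5% + 0% transit = 5.5% → €0.70125
Tax on general merchandise: unrounded sum = €5.61605 → €5.62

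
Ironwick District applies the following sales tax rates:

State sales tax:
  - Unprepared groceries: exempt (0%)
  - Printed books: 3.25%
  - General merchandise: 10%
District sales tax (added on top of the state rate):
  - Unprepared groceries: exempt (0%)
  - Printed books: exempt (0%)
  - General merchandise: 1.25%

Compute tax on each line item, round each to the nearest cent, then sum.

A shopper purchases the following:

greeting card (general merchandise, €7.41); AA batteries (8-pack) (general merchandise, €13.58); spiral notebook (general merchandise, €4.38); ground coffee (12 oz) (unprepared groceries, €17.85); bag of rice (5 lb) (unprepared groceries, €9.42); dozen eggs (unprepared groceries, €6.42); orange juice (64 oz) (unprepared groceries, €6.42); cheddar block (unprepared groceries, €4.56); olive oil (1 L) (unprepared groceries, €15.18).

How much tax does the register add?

Greeting card €7.41: general merchandise → 10% + 1.25% district = 11.25% → €0.83
AA batteries (8-pack) €13.58: general merchandise → 10% + 1.25% district = 11.25% → €1.53
Spiral notebook €4.38: general merchandise → 10% + 1.25% district = 11.25% → €0.49
Ground coffee (12 oz) €17.85: unprepared groceries → 0% + 0% district = 0% → €0.00
Bag of rice (5 lb) €9.42: unprepared groceries → 0% + 0% district = 0% → €0.00
Dozen eggs €6.42: unprepared groceries → 0% + 0% district = 0% → €0.00
Orange juice (64 oz) €6.42: unprepared groceries → 0% + 0% district = 0% → €0.00
Cheddar block €4.56: unprepared groceries → 0% + 0% district = 0% → €0.00
Olive oil (1 L) €15.18: unprepared groceries → 0% + 0% district = 0% → €0.00
Total tax = €0.83 + €1.53 + €0.49 = €2.85

€2.85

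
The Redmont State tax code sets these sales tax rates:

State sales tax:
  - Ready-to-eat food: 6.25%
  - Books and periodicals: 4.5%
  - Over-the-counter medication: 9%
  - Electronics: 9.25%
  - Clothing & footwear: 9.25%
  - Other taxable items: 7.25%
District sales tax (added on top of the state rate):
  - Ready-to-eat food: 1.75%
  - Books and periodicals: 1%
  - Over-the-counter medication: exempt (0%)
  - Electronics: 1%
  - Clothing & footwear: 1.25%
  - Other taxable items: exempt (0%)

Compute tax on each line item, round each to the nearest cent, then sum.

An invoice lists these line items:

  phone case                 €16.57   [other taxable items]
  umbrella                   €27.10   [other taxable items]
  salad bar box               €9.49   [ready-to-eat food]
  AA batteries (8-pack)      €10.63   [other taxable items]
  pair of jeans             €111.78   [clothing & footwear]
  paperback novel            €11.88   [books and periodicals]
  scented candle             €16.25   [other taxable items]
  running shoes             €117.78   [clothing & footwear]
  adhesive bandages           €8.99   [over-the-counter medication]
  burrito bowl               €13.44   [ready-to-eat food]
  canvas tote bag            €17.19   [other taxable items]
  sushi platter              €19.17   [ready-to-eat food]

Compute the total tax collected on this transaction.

€35.30

Phone case €16.57: other taxable items → 7.25% + 0% district = 7.25% → €1.20
Umbrella €27.10: other taxable items → 7.25% + 0% district = 7.25% → €1.96
Salad bar box €9.49: ready-to-eat food → 6.25% + 1.75% district = 8% → €0.76
AA batteries (8-pack) €10.63: other taxable items → 7.25% + 0% district = 7.25% → €0.77
Pair of jeans €111.78: clothing & footwear → 9.25% + 1.25% district = 10.5% → €11.74
Paperback novel €11.88: books and periodicals → 4.5% + 1% district = 5.5% → €0.65
Scented candle €16.25: other taxable items → 7.25% + 0% district = 7.25% → €1.18
Running shoes €117.78: clothing & footwear → 9.25% + 1.25% district = 10.5% → €12.37
Adhesive bandages €8.99: over-the-counter medication → 9% + 0% district = 9% → €0.81
Burrito bowl €13.44: ready-to-eat food → 6.25% + 1.75% district = 8% → €1.08
Canvas tote bag €17.19: other taxable items → 7.25% + 0% district = 7.25% → €1.25
Sushi platter €19.17: ready-to-eat food → 6.25% + 1.75% district = 8% → €1.53
Total tax = €1.20 + €1.96 + €0.76 + €0.77 + €11.74 + €0.65 + €1.18 + €12.37 + €0.81 + €1.08 + €1.25 + €1.53 = €35.30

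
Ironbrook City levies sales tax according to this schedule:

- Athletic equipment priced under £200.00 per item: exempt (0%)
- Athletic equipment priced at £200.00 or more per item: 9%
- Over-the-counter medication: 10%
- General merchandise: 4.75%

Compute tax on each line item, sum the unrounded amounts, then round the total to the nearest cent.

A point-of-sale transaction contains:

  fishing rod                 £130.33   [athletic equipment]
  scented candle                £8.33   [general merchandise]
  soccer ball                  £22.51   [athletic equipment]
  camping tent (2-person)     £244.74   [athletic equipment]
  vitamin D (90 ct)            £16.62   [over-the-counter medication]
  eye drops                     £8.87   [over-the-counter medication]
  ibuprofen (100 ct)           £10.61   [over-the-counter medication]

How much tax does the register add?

£26.03

Fishing rod £130.33: athletic equipment, under £200.00 → 0% → £0.00
Scented candle £8.33: general merchandise → 4.75% → £0.395675
Soccer ball £22.51: athletic equipment, under £200.00 → 0% → £0.00
Camping tent (2-person) £244.74: athletic equipment, £200.00 or more → 9% → £22.0266
Vitamin D (90 ct) £16.62: over-the-counter medication → 10% → £1.662
Eye drops £8.87: over-the-counter medication → 10% → £0.887
Ibuprofen (100 ct) £10.61: over-the-counter medication → 10% → £1.061
Unrounded tax sum = £26.032275 → £26.03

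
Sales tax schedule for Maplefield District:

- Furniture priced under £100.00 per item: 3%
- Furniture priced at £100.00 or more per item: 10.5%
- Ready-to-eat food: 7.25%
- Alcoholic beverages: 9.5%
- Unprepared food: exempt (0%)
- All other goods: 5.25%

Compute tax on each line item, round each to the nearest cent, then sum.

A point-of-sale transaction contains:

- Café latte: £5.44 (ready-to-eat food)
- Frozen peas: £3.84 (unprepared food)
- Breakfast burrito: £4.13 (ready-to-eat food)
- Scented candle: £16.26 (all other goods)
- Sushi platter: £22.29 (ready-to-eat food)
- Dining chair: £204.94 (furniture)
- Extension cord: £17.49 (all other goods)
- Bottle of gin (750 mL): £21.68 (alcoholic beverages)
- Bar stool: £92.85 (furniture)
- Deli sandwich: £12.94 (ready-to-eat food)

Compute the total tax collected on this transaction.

£31.39

Café latte £5.44: ready-to-eat food → 7.25% → £0.39
Frozen peas £3.84: unprepared food → 0% → £0.00
Breakfast burrito £4.13: ready-to-eat food → 7.25% → £0.30
Scented candle £16.26: all other goods → 5.25% → £0.85
Sushi platter £22.29: ready-to-eat food → 7.25% → £1.62
Dining chair £204.94: furniture, £100.00 or more → 10.5% → £21.52
Extension cord £17.49: all other goods → 5.25% → £0.92
Bottle of gin (750 mL) £21.68: alcoholic beverages → 9.5% → £2.06
Bar stool £92.85: furniture, under £100.00 → 3% → £2.79
Deli sandwich £12.94: ready-to-eat food → 7.25% → £0.94
Total tax = £0.39 + £0.30 + £0.85 + £1.62 + £21.52 + £0.92 + £2.06 + £2.79 + £0.94 = £31.39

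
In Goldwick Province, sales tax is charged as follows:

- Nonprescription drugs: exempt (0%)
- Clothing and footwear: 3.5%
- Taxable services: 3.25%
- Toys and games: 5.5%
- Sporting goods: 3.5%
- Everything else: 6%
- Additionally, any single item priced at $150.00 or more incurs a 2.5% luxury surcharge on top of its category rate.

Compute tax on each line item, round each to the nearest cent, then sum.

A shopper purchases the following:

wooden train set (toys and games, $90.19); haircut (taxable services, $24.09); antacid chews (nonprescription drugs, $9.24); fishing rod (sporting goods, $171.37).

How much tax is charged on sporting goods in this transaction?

Fishing rod $171.37: sporting goods → 3.5% + 2.5% surcharge = 6% → $10.28
Tax on sporting goods = $10.28

$10.28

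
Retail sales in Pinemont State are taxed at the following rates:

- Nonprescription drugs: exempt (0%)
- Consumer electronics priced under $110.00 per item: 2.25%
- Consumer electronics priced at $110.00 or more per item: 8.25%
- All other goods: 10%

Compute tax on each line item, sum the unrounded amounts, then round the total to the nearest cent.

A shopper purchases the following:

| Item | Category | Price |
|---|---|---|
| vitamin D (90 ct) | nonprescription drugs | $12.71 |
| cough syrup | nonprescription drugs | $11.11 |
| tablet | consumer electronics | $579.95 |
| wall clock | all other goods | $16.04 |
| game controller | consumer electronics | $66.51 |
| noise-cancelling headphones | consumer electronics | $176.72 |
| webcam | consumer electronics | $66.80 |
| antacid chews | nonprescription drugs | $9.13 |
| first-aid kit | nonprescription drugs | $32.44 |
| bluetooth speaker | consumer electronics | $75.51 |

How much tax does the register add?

$68.73

Vitamin D (90 ct) $12.71: nonprescription drugs → 0% → $0.00
Cough syrup $11.11: nonprescription drugs → 0% → $0.00
Tablet $579.95: consumer electronics, $110.00 or more → 8.25% → $47.845875
Wall clock $16.04: all other goods → 10% → $1.604
Game controller $66.51: consumer electronics, under $110.00 → 2.25% → $1.496475
Noise-cancelling headphones $176.72: consumer electronics, $110.00 or more → 8.25% → $14.5794
Webcam $66.80: consumer electronics, under $110.00 → 2.25% → $1.503
Antacid chews $9.13: nonprescription drugs → 0% → $0.00
First-aid kit $32.44: nonprescription drugs → 0% → $0.00
Bluetooth speaker $75.51: consumer electronics, under $110.00 → 2.25% → $1.698975
Unrounded tax sum = $68.727725 → $68.73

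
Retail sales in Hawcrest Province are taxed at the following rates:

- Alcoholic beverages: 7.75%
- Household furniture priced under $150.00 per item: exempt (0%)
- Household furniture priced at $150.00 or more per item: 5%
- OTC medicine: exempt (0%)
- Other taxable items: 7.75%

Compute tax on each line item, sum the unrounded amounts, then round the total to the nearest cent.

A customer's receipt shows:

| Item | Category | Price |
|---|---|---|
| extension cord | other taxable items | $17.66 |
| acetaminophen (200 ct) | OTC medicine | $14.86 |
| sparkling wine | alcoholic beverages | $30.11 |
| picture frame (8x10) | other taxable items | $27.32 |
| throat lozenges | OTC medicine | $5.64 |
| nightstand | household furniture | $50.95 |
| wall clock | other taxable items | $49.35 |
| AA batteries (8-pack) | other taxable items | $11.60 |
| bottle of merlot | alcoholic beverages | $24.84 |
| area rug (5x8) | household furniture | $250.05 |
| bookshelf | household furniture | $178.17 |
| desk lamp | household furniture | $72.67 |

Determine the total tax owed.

Extension cord $17.66: other taxable items → 7.75% → $1.36865
Acetaminophen (200 ct) $14.86: OTC medicine → 0% → $0.00
Sparkling wine $30.11: alcoholic beverages → 7.75% → $2.333525
Picture frame (8x10) $27.32: other taxable items → 7.75% → $2.1173
Throat lozenges $5.64: OTC medicine → 0% → $0.00
Nightstand $50.95: household furniture, under $150.00 → 0% → $0.00
Wall clock $49.35: other taxable items → 7.75% → $3.824625
AA batteries (8-pack) $11.60: other taxable items → 7.75% → $0.899
Bottle of merlot $24.84: alcoholic beverages → 7.75% → $1.9251
Area rug (5x8) $250.05: household furniture, $150.00 or more → 5% → $12.5025
Bookshelf $178.17: household furniture, $150.00 or more → 5% → $8.9085
Desk lamp $72.67: household furniture, under $150.00 → 0% → $0.00
Unrounded tax sum = $33.8792 → $33.88

$33.88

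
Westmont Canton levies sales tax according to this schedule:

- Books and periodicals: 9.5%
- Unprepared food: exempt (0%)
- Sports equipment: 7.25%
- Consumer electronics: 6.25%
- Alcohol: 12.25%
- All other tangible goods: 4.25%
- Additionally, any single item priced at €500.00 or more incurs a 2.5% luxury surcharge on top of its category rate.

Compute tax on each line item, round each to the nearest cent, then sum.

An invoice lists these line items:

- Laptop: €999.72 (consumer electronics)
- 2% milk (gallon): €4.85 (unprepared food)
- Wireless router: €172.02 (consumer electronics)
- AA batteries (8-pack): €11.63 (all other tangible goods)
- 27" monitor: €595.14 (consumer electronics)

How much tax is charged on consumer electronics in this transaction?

Laptop €999.72: consumer electronics → 6.25% + 2.5% surcharge = 8.75% → €87.48
Wireless router €172.02: consumer electronics → 6.25% → €10.75
27" monitor €595.14: consumer electronics → 6.25% + 2.5% surcharge = 8.75% → €52.07
Tax on consumer electronics = €87.48 + €10.75 + €52.07 = €150.30

€150.30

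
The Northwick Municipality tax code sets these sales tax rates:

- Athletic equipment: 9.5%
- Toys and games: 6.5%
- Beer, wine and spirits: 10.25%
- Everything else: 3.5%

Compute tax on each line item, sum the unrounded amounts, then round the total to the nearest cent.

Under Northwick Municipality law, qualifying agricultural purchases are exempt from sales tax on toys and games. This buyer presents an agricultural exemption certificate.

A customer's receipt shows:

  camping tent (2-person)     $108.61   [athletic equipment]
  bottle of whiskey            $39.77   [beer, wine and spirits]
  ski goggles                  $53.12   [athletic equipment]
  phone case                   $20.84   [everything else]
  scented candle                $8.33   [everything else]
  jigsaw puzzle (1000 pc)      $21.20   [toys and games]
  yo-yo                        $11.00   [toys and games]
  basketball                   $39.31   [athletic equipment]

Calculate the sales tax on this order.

$24.20

Camping tent (2-person) $108.61: athletic equipment → 9.5% → $10.31795
Bottle of whiskey $39.77: beer, wine and spirits → 10.25% → $4.076425
Ski goggles $53.12: athletic equipment → 9.5% → $5.0464
Phone case $20.84: everything else → 3.5% → $0.7294
Scented candle $8.33: everything else → 3.5% → $0.29155
Jigsaw puzzle (1000 pc) $21.20: toys and games, buyer-exempt → 0% → $0.00
Yo-yo $11.00: toys and games, buyer-exempt → 0% → $0.00
Basketball $39.31: athletic equipment → 9.5% → $3.73445
Unrounded tax sum = $24.196175 → $24.20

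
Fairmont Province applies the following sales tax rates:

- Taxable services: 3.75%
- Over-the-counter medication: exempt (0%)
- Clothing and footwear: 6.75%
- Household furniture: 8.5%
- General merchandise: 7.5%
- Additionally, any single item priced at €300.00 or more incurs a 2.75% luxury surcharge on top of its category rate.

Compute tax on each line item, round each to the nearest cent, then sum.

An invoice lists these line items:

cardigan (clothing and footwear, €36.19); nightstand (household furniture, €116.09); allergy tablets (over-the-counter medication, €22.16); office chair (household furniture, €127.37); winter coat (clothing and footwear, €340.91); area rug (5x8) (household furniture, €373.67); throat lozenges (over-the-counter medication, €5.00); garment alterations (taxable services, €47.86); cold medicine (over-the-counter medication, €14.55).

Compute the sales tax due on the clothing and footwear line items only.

Cardigan €36.19: clothing and footwear → 6.75% → €2.44
Winter coat €340.91: clothing and footwear → 6.75% + 2.75% surcharge = 9.5% → €32.39
Tax on clothing and footwear = €2.44 + €32.39 = €34.83

€34.83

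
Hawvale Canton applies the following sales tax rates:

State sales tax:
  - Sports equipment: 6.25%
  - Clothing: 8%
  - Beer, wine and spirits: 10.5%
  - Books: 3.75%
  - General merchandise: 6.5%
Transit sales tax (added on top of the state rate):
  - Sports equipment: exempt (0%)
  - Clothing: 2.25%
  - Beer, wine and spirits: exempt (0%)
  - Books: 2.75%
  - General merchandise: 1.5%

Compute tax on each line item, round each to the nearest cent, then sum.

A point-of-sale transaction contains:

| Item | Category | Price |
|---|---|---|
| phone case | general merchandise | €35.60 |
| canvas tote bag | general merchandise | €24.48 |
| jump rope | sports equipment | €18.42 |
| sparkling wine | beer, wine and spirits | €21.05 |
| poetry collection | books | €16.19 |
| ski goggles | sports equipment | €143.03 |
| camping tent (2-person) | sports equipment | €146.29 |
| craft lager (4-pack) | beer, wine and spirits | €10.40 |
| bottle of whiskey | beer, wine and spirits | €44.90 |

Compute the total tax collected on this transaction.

Phone case €35.60: general merchandise → 6.5% + 1.5% transit = 8% → €2.85
Canvas tote bag €24.48: general merchandise → 6.5% + 1.5% transit = 8% → €1.96
Jump rope €18.42: sports equipment → 6.25% + 0% transit = 6.25% → €1.15
Sparkling wine €21.05: beer, wine and spirits → 10.5% + 0% transit = 10.5% → €2.21
Poetry collection €16.19: books → 3.75% + 2.75% transit = 6.5% → €1.05
Ski goggles €143.03: sports equipment → 6.25% + 0% transit = 6.25% → €8.94
Camping tent (2-person) €146.29: sports equipment → 6.25% + 0% transit = 6.25% → €9.14
Craft lager (4-pack) €10.40: beer, wine and spirits → 10.5% + 0% transit = 10.5% → €1.09
Bottle of whiskey €44.90: beer, wine and spirits → 10.5% + 0% transit = 10.5% → €4.71
Total tax = €2.85 + €1.96 + €1.15 + €2.21 + €1.05 + €8.94 + €9.14 + €1.09 + €4.71 = €33.10

€33.10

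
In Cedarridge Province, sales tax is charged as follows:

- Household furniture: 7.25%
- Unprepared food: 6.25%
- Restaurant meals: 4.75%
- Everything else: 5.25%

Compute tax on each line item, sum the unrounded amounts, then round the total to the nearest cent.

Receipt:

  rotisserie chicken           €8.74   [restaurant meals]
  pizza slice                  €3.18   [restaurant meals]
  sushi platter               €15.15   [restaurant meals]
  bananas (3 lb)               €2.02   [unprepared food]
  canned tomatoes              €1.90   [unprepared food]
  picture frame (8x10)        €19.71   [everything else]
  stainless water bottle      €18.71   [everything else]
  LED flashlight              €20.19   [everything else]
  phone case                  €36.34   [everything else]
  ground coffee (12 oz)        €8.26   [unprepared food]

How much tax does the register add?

Rotisserie chicken €8.74: restaurant meals → 4.75% → €0.41515
Pizza slice €3.18: restaurant meals → 4.75% → €0.15105
Sushi platter €15.15: restaurant meals → 4.75% → €0.719625
Bananas (3 lb) €2.02: unprepared food → 6.25% → €0.12625
Canned tomatoes €1.90: unprepared food → 6.25% → €0.11875
Picture frame (8x10) €19.71: everything else → 5.25% → €1.034775
Stainless water bottle €18.71: everything else → 5.25% → €0.982275
LED flashlight €20.19: everything else → 5.25% → €1.059975
Phone case €36.34: everything else → 5.25% → €1.90785
Ground coffee (12 oz) €8.26: unprepared food → 6.25% → €0.51625
Unrounded tax sum = €7.03195 → €7.03

€7.03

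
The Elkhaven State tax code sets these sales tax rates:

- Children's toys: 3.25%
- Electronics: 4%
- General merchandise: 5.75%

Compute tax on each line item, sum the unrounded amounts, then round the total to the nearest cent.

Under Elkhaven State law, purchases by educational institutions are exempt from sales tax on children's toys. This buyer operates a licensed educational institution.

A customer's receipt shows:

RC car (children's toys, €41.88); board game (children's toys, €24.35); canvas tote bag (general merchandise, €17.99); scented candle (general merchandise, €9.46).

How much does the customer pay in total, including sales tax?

€95.26

RC car €41.88: children's toys, buyer-exempt → 0% → €0.00
Board game €24.35: children's toys, buyer-exempt → 0% → €0.00
Canvas tote bag €17.99: general merchandise → 5.75% → €1.034425
Scented candle €9.46: general merchandise → 5.75% → €0.54395
Subtotal = €93.68; unrounded tax = €1.578375 → €1.58; total due = €95.26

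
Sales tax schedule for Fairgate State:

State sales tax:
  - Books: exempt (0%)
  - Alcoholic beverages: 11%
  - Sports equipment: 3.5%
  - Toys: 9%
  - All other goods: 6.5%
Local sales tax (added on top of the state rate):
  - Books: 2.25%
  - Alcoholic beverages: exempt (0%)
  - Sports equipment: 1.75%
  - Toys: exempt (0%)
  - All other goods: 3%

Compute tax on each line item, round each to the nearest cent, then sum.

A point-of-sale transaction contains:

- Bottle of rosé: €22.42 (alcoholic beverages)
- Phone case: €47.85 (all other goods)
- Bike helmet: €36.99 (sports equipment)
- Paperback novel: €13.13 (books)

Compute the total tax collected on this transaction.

€9.26

Bottle of rosé €22.42: alcoholic beverages → 11% + 0% local = 11% → €2.47
Phone case €47.85: all other goods → 6.5% + 3% local = 9.5% → €4.55
Bike helmet €36.99: sports equipment → 3.5% + 1.75% local = 5.25% → €1.94
Paperback novel €13.13: books → 0% + 2.25% local = 2.25% → €0.30
Total tax = €2.47 + €4.55 + €1.94 + €0.30 = €9.26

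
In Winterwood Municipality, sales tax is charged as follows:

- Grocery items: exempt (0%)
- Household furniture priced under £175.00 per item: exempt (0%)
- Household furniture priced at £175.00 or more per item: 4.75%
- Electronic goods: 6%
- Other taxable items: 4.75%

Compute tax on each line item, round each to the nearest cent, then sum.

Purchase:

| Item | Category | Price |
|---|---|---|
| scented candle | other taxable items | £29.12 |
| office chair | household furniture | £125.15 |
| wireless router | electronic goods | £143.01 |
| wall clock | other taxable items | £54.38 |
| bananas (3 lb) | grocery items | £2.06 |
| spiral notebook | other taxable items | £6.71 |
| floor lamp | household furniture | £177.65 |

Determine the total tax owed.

Scented candle £29.12: other taxable items → 4.75% → £1.38
Office chair £125.15: household furniture, under £175.00 → 0% → £0.00
Wireless router £143.01: electronic goods → 6% → £8.58
Wall clock £54.38: other taxable items → 4.75% → £2.58
Bananas (3 lb) £2.06: grocery items → 0% → £0.00
Spiral notebook £6.71: other taxable items → 4.75% → £0.32
Floor lamp £177.65: household furniture, £175.00 or more → 4.75% → £8.44
Total tax = £1.38 + £8.58 + £2.58 + £0.32 + £8.44 = £21.30

£21.30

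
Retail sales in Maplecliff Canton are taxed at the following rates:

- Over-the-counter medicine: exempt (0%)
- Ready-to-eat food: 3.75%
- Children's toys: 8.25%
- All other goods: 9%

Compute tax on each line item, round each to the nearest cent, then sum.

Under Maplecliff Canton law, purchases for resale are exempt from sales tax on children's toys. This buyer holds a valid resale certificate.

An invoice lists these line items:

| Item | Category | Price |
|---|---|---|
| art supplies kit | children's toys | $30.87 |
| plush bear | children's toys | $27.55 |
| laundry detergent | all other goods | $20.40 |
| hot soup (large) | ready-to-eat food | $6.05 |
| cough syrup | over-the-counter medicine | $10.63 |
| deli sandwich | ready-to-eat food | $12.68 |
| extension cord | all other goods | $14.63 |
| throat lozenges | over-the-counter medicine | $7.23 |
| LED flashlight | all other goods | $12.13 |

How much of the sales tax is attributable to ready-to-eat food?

Hot soup (large) $6.05: ready-to-eat food → 3.75% → $0.23
Deli sandwich $12.68: ready-to-eat food → 3.75% → $0.48
Tax on ready-to-eat food = $0.23 + $0.48 = $0.71

$0.71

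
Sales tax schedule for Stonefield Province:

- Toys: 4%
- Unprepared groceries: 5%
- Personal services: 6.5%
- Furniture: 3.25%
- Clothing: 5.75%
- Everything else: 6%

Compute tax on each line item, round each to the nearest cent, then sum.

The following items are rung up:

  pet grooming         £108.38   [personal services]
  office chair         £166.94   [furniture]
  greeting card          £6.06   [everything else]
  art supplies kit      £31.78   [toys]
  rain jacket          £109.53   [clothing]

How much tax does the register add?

Pet grooming £108.38: personal services → 6.5% → £7.04
Office chair £166.94: furniture → 3.25% → £5.43
Greeting card £6.06: everything else → 6% → £0.36
Art supplies kit £31.78: toys → 4% → £1.27
Rain jacket £109.53: clothing → 5.75% → £6.30
Total tax = £7.04 + £5.43 + £0.36 + £1.27 + £6.30 = £20.40

£20.40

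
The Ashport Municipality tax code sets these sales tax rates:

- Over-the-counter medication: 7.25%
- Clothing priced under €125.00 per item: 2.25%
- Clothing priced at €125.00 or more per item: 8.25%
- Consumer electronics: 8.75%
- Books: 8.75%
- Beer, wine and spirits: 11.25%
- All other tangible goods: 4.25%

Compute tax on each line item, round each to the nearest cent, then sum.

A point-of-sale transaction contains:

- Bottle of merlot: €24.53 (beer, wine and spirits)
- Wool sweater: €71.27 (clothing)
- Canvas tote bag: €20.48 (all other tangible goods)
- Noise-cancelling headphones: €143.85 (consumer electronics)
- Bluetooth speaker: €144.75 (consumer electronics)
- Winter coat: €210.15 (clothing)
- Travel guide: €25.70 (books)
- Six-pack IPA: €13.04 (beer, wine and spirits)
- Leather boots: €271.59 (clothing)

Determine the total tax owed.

€73.96

Bottle of merlot €24.53: beer, wine and spirits → 11.25% → €2.76
Wool sweater €71.27: clothing, under €125.00 → 2.25% → €1.60
Canvas tote bag €20.48: all other tangible goods → 4.25% → €0.87
Noise-cancelling headphones €143.85: consumer electronics → 8.75% → €12.59
Bluetooth speaker €144.75: consumer electronics → 8.75% → €12.67
Winter coat €210.15: clothing, €125.00 or more → 8.25% → €17.34
Travel guide €25.70: books → 8.75% → €2.25
Six-pack IPA €13.04: beer, wine and spirits → 11.25% → €1.47
Leather boots €271.59: clothing, €125.00 or more → 8.25% → €22.41
Total tax = €2.76 + €1.60 + €0.87 + €12.59 + €12.67 + €17.34 + €2.25 + €1.47 + €22.41 = €73.96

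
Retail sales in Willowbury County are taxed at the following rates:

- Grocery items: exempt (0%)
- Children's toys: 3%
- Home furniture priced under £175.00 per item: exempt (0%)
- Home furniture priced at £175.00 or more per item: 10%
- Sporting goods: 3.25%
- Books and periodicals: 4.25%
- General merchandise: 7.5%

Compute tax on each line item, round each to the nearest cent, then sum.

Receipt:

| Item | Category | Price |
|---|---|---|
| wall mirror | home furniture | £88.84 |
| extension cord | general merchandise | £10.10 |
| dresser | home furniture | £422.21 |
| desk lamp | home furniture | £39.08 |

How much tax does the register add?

Wall mirror £88.84: home furniture, under £175.00 → 0% → £0.00
Extension cord £10.10: general merchandise → 7.5% → £0.76
Dresser £422.21: home furniture, £175.00 or more → 10% → £42.22
Desk lamp £39.08: home furniture, under £175.00 → 0% → £0.00
Total tax = £0.76 + £42.22 = £42.98

£42.98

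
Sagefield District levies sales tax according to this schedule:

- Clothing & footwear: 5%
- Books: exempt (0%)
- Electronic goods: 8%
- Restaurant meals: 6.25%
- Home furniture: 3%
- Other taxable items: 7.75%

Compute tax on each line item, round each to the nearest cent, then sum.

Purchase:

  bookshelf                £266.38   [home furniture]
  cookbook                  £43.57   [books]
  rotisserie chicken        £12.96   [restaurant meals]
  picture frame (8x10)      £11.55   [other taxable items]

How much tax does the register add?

Bookshelf £266.38: home furniture → 3% → £7.99
Cookbook £43.57: books → 0% → £0.00
Rotisserie chicken £12.96: restaurant meals → 6.25% → £0.81
Picture frame (8x10) £11.55: other taxable items → 7.75% → £0.90
Total tax = £7.99 + £0.81 + £0.90 = £9.70

£9.70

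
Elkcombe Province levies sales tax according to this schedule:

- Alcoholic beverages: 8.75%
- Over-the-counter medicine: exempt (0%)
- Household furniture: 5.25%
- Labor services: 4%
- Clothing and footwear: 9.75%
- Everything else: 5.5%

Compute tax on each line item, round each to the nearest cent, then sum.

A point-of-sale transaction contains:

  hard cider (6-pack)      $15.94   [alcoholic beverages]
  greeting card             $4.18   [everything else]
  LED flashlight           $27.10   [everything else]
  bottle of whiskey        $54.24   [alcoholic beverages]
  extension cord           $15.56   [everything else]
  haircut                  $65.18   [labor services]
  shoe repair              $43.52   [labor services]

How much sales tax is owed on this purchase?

$13.07

Hard cider (6-pack) $15.94: alcoholic beverages → 8.75% → $1.39
Greeting card $4.18: everything else → 5.5% → $0.23
LED flashlight $27.10: everything else → 5.5% → $1.49
Bottle of whiskey $54.24: alcoholic beverages → 8.75% → $4.75
Extension cord $15.56: everything else → 5.5% → $0.86
Haircut $65.18: labor services → 4% → $2.61
Shoe repair $43.52: labor services → 4% → $1.74
Total tax = $1.39 + $0.23 + $1.49 + $4.75 + $0.86 + $2.61 + $1.74 = $13.07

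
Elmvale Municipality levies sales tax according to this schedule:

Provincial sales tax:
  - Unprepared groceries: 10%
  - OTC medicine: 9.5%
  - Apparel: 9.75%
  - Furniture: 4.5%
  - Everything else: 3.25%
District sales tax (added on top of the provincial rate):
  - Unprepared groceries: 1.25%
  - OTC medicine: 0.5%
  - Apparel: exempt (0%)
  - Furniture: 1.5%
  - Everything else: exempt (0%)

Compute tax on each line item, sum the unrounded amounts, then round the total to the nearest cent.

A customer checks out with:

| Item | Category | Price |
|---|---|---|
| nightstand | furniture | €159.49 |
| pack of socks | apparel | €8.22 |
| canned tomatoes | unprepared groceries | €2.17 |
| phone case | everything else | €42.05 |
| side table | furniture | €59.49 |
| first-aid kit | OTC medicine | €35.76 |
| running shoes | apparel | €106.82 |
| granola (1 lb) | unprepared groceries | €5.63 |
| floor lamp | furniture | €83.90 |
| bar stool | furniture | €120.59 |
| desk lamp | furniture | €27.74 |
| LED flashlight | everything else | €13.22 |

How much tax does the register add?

€44.54

Nightstand €159.49: furniture → 4.5% + 1.5% district = 6% → €9.5694
Pack of socks €8.22: apparel → 9.75% + 0% district = 9.75% → €0.80145
Canned tomatoes €2.17: unprepared groceries → 10% + 1.25% district = 11.25% → €0.244125
Phone case €42.05: everything else → 3.25% + 0% district = 3.25% → €1.366625
Side table €59.49: furniture → 4.5% + 1.5% district = 6% → €3.5694
First-aid kit €35.76: OTC medicine → 9.5% + 0.5% district = 10% → €3.576
Running shoes €106.82: apparel → 9.75% + 0% district = 9.75% → €10.41495
Granola (1 lb) €5.63: unprepared groceries → 10% + 1.25% district = 11.25% → €0.633375
Floor lamp €83.90: furniture → 4.5% + 1.5% district = 6% → €5.034
Bar stool €120.59: furniture → 4.5% + 1.5% district = 6% → €7.2354
Desk lamp €27.74: furniture → 4.5% + 1.5% district = 6% → €1.6644
LED flashlight €13.22: everything else → 3.25% + 0% district = 3.25% → €0.42965
Unrounded tax sum = €44.538775 → €44.54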